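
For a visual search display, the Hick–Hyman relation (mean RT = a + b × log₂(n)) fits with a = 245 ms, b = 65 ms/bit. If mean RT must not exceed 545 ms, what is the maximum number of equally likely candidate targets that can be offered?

24

Set 245 + 65·log₂ n ≤ 545 → log₂ n ≤ (545 − 245)/65 = 4.6154.
So n ≤ 2^4.6154 = 24.511; the largest integer n is 24.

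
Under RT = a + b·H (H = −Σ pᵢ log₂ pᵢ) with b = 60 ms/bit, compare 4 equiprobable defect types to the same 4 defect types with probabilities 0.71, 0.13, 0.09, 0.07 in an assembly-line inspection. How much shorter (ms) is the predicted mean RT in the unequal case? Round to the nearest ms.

41 ms

Equiprobable entropy H₀ = log₂ 4 = 2.0000 bits.
Skewed entropy H = −Σ pᵢ log₂ pᵢ = 1.3147 bits.
ΔRT = b·(H₀ − H) = 60 × 0.6853 = 41.12 ms.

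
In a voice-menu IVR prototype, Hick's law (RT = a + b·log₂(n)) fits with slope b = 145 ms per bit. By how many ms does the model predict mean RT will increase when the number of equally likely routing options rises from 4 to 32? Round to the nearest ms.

Only the slope matters, since a is common to both: ΔRT = b·log₂(n₂/n₁).
log₂(32) − log₂(4) = log₂(32/4) = log₂(8) = 3.
ΔRT = 145 × 3.0000 = 435.000 ms.

435 ms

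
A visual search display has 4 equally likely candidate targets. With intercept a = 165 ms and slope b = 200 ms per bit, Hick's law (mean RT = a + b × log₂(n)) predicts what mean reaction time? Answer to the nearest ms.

565 ms

log₂(4) = 2 bits, so RT = 165 + 200 × 2 ≈ 565.000 ms.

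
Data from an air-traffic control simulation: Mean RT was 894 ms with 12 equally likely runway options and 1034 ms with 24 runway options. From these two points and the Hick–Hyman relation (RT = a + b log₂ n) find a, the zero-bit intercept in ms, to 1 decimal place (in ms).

392.1 ms

b = (RT₂ − RT₁)/(log₂ n₂ − log₂ n₁) = (1034 − 894)/(4.5850 − 3.5850) = 140.000 ms/bit.
a = RT₁ − b·log₂ n₁ = 894 − 140.000 × 3.5850 = 392.105 ms.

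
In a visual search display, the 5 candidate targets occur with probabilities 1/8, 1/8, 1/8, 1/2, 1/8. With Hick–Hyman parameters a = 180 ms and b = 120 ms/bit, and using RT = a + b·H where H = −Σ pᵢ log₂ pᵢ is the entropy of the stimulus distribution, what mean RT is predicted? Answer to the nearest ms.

420 ms

H = −Σ pᵢ log₂ pᵢ = 0.125·3 + 0.125·3 + 0.125·3 + 0.5·1 + 0.125·3 = 2.000 bits.
RT = 180 + 120 × 2.000 = 420.00 ms.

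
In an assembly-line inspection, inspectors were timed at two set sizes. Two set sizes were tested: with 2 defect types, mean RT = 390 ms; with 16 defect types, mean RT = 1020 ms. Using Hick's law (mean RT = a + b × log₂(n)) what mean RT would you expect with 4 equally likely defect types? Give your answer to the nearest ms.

RT is linear in log₂ n, so two points fix the line:
  b = (1020 − 390) / (log₂ 16 − log₂ 2) = 630 / (4 − 1) = 210 ms/bit
  a = 390 − 210 × 1 = 180 ms
Then RT(4) = 180 + 210 × log₂ 4 = 180 + 210 × 2 ≈ 600.000 ms.

600 ms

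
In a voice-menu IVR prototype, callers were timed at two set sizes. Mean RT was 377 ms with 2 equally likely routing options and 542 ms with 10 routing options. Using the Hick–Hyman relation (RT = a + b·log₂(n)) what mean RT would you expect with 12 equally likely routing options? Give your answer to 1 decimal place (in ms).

With log₂ n on the abscissa the relation is linear; from the two conditions:
  b = (542 − 377) / (log₂ 10 − log₂ 2) = 165 / (3.3219 − 1) = 71.062 ms/bit
  a = 377 − 71.062 × 1 = 305.938 ms
Then RT(12) = 305.938 + 71.062 × log₂ 12 = 305.938 + 71.062 × 3.5850 ≈ 560.692 ms.

560.7 ms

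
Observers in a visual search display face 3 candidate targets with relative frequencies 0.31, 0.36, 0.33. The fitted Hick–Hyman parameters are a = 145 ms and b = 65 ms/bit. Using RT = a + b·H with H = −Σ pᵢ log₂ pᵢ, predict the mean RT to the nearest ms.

H = 0.31·log₂(1/0.31) + 0.36·log₂(1/0.36) + 0.33·log₂(1/0.33) = 1.5822 bits.
RT = 145 + 65 × 1.5822 = 247.85 ms.

248 ms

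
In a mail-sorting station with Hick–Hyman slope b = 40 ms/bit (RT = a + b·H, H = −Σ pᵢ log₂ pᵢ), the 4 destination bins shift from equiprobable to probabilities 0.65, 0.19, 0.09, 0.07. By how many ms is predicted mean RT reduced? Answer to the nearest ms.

The RT saving is b·ΔH. Equiprobable H₀ = log₂(4) = 2.0000 bits; with the given probabilities H = 1.4404 bits.
b·(H₀ − H) = 40 × (2.0000 − 1.4404) = 22.38 ms.

22 ms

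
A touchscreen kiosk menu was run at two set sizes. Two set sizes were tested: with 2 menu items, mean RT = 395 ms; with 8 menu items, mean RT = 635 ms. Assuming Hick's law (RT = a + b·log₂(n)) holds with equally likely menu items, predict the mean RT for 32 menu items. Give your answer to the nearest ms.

With log₂ n on the abscissa the relation is linear; from the two conditions:
  b = (635 − 395) / (log₂ 8 − log₂ 2) = 240 / (3 − 1) = 120 ms/bit
  a = 395 − 120 × 1 = 275 ms
Then RT(32) = 275 + 120 × log₂ 32 = 275 + 120 × 5 ≈ 875.000 ms.

875 ms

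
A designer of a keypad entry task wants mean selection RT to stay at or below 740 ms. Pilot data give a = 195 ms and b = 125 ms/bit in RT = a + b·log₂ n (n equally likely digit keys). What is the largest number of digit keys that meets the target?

Information budget: (740 − 195)/125 = 4.3600 bits, so n ≤ 2^4.3600 = 20.535 → at most 20.

20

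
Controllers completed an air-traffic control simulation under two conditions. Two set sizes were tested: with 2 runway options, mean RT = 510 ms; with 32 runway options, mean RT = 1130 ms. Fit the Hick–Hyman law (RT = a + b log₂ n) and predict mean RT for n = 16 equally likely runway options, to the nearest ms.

RT is linear in log₂ n, so two points fix the line:
  b = (1130 − 510) / (log₂ 32 − log₂ 2) = 620 / (5 − 1) = 155 ms/bit
  a = 510 − 155 × 1 = 355 ms
Then RT(16) = 355 + 155 × log₂ 16 = 355 + 155 × 4 ≈ 975.000 ms.

975 ms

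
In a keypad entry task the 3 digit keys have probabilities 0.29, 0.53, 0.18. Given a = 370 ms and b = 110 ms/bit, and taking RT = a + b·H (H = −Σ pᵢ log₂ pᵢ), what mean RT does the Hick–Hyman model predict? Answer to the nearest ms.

Entropy contributions −pᵢ log₂ pᵢ: 0.5179, 0.4854, 0.4453; sum H = 1.4487 bits.
RT = a + bH = 370 + 110·1.4487 = 529.35 ms.

529 ms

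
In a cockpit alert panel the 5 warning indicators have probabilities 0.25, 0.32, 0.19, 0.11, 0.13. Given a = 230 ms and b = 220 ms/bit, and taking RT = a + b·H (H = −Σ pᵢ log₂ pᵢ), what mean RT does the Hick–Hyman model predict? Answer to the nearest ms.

Entropy contributions −pᵢ log₂ pᵢ: 0.5000, 0.5260, 0.4552, 0.3503, 0.3826; sum H = 2.2142 bits.
RT = a + bH = 230 + 220·2.2142 = 717.12 ms.

717 ms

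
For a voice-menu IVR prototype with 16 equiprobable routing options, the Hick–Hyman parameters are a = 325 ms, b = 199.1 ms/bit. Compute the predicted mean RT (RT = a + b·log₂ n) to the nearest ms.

log₂(16) = 4 bits, so RT = 325 + 199.1 × 4 ≈ 1121.400 ms.

1121 ms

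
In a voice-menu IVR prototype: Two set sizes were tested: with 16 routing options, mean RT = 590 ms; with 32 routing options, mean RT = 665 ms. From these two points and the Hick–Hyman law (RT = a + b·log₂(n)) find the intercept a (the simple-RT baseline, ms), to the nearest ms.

290 ms

The slope on a log₂ axis is (665 − 590) / (5 − 4) = 75 ms/bit.
Intercept: a = 590 − 75·log₂(16) = 290.000 ms.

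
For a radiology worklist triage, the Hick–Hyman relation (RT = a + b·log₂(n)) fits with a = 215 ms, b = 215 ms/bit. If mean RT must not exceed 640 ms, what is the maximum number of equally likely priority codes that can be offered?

Information budget: (640 − 215)/215 = 1.9767 bits, so n ≤ 2^1.9767 = 3.936 → at most 3.

3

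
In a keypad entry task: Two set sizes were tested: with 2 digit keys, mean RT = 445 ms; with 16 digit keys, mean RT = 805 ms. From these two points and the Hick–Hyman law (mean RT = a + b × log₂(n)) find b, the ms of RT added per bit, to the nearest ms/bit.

b = (RT₂ − RT₁)/(log₂ n₂ − log₂ n₁) = (805 − 445)/(4 − 1) = 120 ms/bit.

120 ms/bit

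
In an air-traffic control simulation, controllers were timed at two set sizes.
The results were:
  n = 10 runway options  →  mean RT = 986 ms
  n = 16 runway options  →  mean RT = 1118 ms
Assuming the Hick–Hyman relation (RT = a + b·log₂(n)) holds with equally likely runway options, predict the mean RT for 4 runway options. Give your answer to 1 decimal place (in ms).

728.7 ms

Solve the two-equation system in a and b:
  b = (1118 − 986) / (log₂ 16 − log₂ 10) = 132 / (4 − 3.3219) = 194.670 ms/bit
  a = 986 − 194.670 × 3.3219 = 339.322 ms
Then RT(4) = 339.322 + 194.670 × log₂ 4 = 339.322 + 194.670 × 2 ≈ 728.661 ms.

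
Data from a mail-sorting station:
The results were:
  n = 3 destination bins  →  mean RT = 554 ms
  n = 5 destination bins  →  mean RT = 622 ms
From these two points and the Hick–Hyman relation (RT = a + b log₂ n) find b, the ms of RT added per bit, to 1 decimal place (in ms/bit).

92.3 ms/bit

b = (RT₂ − RT₁)/(log₂ n₂ − log₂ n₁) = (622 − 554)/(2.3219 − 1.5850) = 92.270 ms/bit.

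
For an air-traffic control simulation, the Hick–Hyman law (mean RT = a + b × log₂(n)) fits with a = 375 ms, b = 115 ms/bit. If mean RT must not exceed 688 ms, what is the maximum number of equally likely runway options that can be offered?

Information budget: (688 − 375)/115 = 2.7217 bits, so n ≤ 2^2.7217 = 6.597 → at most 6.

6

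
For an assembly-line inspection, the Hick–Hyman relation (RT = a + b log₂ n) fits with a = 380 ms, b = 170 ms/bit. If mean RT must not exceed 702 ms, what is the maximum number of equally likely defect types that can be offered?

Information budget: (702 − 380)/170 = 1.8941 bits, so n ≤ 2^1.8941 = 3.717 → at most 3.

3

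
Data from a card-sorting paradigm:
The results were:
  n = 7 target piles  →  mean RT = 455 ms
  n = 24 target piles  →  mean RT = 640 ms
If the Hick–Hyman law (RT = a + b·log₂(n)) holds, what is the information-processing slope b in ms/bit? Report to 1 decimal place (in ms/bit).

Slope: b = (640 − 455) / (log₂ 24 − log₂ 7) = 185/1.7776 = 104.072 ms/bit.

104.1 ms/bit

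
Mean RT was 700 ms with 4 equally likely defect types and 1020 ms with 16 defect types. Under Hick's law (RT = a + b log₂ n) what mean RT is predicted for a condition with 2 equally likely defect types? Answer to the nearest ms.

Fit slope and intercept:
  b = (1020 − 700) / (log₂ 16 − log₂ 4) = 320 / (4 − 2) = 160 ms/bit
  a = 700 − 160 × 2 = 380 ms
Then RT(2) = 380 + 160 × log₂ 2 = 380 + 160 × 1 ≈ 540.000 ms.

540 ms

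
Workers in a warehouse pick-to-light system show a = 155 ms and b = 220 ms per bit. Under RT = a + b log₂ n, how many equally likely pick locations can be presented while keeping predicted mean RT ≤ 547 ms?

Information budget: (547 − 155)/220 = 1.7818 bits, so n ≤ 2^1.7818 = 3.439 → at most 3.

3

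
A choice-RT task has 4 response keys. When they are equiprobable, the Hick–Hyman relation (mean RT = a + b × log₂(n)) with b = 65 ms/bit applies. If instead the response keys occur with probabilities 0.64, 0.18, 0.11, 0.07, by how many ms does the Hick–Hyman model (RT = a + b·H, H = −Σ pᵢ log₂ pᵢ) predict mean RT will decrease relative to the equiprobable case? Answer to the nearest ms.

The RT saving is b·ΔH. Equiprobable H₀ = log₂(4) = 2.0000 bits; with the given probabilities H = 1.4762 bits.
b·(H₀ − H) = 65 × (2.0000 − 1.4762) = 34.05 ms.

34 ms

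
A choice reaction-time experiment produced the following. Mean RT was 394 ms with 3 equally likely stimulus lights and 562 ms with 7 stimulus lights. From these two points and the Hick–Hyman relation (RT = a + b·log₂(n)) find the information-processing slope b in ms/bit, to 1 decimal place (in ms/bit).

137.4 ms/bit

b = (RT₂ − RT₁)/(log₂ n₂ − log₂ n₁) = (562 − 394)/(2.8074 − 1.5850) = 137.435 ms/bit.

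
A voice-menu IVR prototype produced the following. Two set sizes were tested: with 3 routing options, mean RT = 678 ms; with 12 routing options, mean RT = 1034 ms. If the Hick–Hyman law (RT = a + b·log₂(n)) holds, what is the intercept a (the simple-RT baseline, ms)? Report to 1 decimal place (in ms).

The slope on a log₂ axis is (1034 − 678) / (3.5850 − 1.5850) = 178.000 ms/bit.
Intercept: a = 678 − 178.000·log₂(3) = 395.877 ms.

395.9 ms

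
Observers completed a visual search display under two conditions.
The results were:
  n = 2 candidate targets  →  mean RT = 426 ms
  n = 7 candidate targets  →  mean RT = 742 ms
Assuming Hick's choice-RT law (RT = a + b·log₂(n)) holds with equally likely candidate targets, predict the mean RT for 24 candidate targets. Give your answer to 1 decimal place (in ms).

1052.8 ms

With log₂ n on the abscissa the relation is linear; from the two conditions:
  b = (742 − 426) / (log₂ 7 − log₂ 2) = 316 / (2.8074 − 1) = 174.841 ms/bit
  a = 426 − 174.841 × 1 = 251.159 ms
Then RT(24) = 251.159 + 174.841 × log₂ 24 = 251.159 + 174.841 × 4.5850 ≈ 1052.799 ms.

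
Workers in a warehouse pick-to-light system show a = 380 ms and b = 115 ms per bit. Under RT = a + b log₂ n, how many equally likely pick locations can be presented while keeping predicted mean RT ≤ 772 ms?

Set 380 + 115·log₂ n ≤ 772 → log₂ n ≤ (772 − 380)/115 = 3.4087.
So n ≤ 2^3.4087 = 10.620; the largest integer n is 10.

10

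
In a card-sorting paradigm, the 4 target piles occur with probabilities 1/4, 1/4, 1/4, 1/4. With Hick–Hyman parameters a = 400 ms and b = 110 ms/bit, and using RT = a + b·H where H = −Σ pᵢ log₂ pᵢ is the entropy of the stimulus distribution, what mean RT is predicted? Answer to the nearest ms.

620 ms

H = −Σ pᵢ log₂ pᵢ = 0.25·2 + 0.25·2 + 0.25·2 + 0.25·2 = 2.000 bits.
RT = 400 + 110 × 2.000 = 620.00 ms.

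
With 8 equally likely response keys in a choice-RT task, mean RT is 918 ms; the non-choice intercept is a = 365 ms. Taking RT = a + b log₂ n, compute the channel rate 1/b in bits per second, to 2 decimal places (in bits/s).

5.42 bits/s

Choice component = 918 − 365 = 553 ms over log₂(8) = 3 bits.
b = 553 / 3 = 184.333 ms/bit, so 1/b = 5.425 bits/s.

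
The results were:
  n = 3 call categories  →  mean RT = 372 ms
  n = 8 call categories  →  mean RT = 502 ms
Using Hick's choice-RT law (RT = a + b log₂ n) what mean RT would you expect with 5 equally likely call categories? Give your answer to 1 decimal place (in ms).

439.7 ms

With log₂ n on the abscissa the relation is linear; from the two conditions:
  b = (502 − 372) / (log₂ 8 − log₂ 3) = 130 / (3 − 1.5850) = 91.870 ms/bit
  a = 372 − 91.870 × 1.5850 = 226.389 ms
Then RT(5) = 226.389 + 91.870 × log₂ 5 = 226.389 + 91.870 × 2.3219 ≈ 439.705 ms.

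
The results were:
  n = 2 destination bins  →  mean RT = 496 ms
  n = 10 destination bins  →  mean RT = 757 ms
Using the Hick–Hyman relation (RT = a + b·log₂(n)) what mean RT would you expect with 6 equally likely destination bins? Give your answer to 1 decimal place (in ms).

674.2 ms

RT is linear in log₂ n, so two points fix the line:
  b = (757 − 496) / (log₂ 10 − log₂ 2) = 261 / (3.3219 − 1) = 112.407 ms/bit
  a = 496 − 112.407 × 1 = 383.593 ms
Then RT(6) = 383.593 + 112.407 × log₂ 6 = 383.593 + 112.407 × 2.5850 ≈ 674.160 ms.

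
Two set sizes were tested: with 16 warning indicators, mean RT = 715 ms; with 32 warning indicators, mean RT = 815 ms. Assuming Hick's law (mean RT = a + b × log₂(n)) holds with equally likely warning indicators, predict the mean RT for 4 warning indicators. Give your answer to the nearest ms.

515 ms

Solve the two-equation system in a and b:
  b = (815 − 715) / (log₂ 32 − log₂ 16) = 100 / (5 − 4) = 100 ms/bit
  a = 715 − 100 × 4 = 315 ms
Then RT(4) = 315 + 100 × log₂ 4 = 315 + 100 × 2 ≈ 515.000 ms.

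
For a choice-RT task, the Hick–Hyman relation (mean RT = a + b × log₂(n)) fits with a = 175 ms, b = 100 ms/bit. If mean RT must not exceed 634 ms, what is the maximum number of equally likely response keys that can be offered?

Information budget: (634 − 175)/100 = 4.5900 bits, so n ≤ 2^4.5900 = 24.084 → at most 24.

24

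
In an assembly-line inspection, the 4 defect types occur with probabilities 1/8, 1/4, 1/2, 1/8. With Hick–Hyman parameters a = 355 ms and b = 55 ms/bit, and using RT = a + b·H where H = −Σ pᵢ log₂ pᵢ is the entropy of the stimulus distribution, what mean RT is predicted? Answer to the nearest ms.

451 ms

Each term −pᵢ log₂ pᵢ: 0.125·3 + 0.25·2 + 0.5·1 + 0.125·3; summed, H = 1.750 bits.
Mean RT = a + bH = 355 + 55·1.750 = 451.25 ms.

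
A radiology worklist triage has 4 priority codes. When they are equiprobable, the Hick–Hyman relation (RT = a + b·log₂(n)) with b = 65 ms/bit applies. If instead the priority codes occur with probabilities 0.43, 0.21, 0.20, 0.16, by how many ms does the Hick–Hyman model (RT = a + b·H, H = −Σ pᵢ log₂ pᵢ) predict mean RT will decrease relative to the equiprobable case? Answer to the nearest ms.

Equiprobable entropy H₀ = log₂ 4 = 2.0000 bits.
Skewed entropy H = −Σ pᵢ log₂ pᵢ = 1.8838 bits.
ΔRT = b·(H₀ − H) = 65 × 0.1162 = 7.55 ms.

8 ms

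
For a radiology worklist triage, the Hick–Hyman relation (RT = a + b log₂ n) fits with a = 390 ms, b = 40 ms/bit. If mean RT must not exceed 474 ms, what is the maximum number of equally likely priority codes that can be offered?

40·log₂ n ≤ 474 − 390 = 84, giving log₂ n ≤ 2.1000 and n ≤ 4.287. The largest whole number is 4.

4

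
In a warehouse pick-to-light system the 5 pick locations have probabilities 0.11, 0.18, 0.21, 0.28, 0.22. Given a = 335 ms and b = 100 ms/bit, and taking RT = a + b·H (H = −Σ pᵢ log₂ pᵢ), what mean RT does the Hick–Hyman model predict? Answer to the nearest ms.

H = 0.11·log₂(1/0.11) + 0.18·log₂(1/0.18) + 0.21·log₂(1/0.21) + 0.28·log₂(1/0.28) + 0.22·log₂(1/0.22) = 2.2632 bits.
RT = 335 + 100 × 2.2632 = 561.32 ms.

561 ms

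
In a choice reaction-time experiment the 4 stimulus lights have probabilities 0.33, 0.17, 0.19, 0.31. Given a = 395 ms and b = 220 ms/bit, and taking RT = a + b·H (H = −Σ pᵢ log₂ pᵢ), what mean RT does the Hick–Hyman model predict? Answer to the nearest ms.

Entropy contributions −pᵢ log₂ pᵢ: 0.5278, 0.4346, 0.4552, 0.5238; sum H = 1.9414 bits.
RT = a + bH = 395 + 220·1.9414 = 822.11 ms.

822 ms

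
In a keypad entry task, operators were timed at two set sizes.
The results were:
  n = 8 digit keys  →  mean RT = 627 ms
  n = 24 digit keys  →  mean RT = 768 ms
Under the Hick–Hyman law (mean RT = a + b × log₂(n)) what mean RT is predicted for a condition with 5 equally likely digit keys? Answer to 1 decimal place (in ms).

Solve the two-equation system in a and b:
  b = (768 − 627) / (log₂ 24 − log₂ 8) = 141 / (4.5850 − 3) = 88.961 ms/bit
  a = 627 − 88.961 × 3 = 360.117 ms
Then RT(5) = 360.117 + 88.961 × log₂ 5 = 360.117 + 88.961 × 2.3219 ≈ 566.678 ms.

566.7 ms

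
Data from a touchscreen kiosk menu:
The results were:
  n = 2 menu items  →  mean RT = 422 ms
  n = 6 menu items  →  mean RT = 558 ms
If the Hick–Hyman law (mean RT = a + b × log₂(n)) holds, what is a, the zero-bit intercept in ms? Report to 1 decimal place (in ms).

336.2 ms

The slope on a log₂ axis is (558 − 422) / (2.5850 − 1) = 85.806 ms/bit.
a = RT₁ − b·log₂ n₁ = 422 − 85.806 × 1 = 336.194 ms.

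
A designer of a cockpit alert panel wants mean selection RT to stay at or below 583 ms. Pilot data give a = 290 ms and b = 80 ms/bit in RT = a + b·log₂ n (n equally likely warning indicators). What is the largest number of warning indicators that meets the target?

12

Set 290 + 80·log₂ n ≤ 583 → log₂ n ≤ (583 − 290)/80 = 3.6625.
So n ≤ 2^3.6625 = 12.663; the largest integer n is 12.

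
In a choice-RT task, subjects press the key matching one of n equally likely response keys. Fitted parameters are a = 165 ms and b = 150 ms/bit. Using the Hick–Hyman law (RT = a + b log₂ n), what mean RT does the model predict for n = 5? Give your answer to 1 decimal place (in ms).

513.3 ms

log₂(5) = 2.3219 bits, so RT = 165 + 150 × 2.3219 ≈ 513.289 ms.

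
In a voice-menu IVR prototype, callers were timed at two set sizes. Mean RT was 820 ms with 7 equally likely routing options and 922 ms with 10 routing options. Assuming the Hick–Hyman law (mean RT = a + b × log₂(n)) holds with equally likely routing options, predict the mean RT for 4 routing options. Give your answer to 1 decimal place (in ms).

660.0 ms

RT is linear in log₂ n, so two points fix the line:
  b = (922 − 820) / (log₂ 10 − log₂ 7) = 102 / (3.3219 − 2.8074) = 198.223 ms/bit
  a = 820 − 198.223 × 2.8074 = 263.519 ms
Then RT(4) = 263.519 + 198.223 × log₂ 4 = 263.519 + 198.223 × 2 ≈ 659.964 ms.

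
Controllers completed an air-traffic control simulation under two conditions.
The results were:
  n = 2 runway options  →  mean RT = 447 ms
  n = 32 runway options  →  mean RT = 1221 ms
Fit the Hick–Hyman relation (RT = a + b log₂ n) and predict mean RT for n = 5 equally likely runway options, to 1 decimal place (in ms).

With log₂ n on the abscissa the relation is linear; from the two conditions:
  b = (1221 − 447) / (log₂ 32 − log₂ 2) = 774 / (5 − 1) = 193.500 ms/bit
  a = 447 − 193.500 × 1 = 253.500 ms
Then RT(5) = 253.500 + 193.500 × log₂ 5 = 253.500 + 193.500 × 2.3219 ≈ 702.793 ms.

702.8 ms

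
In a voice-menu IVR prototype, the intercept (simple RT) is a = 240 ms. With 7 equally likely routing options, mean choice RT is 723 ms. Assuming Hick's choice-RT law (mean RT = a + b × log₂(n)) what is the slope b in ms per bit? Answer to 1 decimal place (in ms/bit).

172.0 ms/bit

log₂(7) = 2.8074 bits.
b = (RT − a)/log₂ n = (723 − 240) / 2.8074 = 172.048 ms/bit.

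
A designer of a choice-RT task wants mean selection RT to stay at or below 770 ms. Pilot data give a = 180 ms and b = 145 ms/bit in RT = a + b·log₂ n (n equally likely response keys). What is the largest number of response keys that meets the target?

145·log₂ n ≤ 770 − 180 = 590, giving log₂ n ≤ 4.0690 and n ≤ 16.783. The largest whole number is 16.

16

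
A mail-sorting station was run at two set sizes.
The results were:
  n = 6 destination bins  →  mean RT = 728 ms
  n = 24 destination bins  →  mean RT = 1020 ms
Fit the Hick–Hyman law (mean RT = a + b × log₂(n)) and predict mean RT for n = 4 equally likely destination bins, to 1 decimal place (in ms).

Fit slope and intercept:
  b = (1020 − 728) / (log₂ 24 − log₂ 6) = 292 / (4.5850 − 2.5850) = 146.000 ms/bit
  a = 728 − 146.000 × 2.5850 = 350.595 ms
Then RT(4) = 350.595 + 146.000 × log₂ 4 = 350.595 + 146.000 × 2 ≈ 642.595 ms.

642.6 ms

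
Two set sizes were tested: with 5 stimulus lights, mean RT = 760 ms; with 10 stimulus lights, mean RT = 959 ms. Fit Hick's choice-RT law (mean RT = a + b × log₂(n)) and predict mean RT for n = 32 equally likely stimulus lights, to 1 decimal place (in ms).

1292.9 ms

With log₂ n on the abscissa the relation is linear; from the two conditions:
  b = (959 − 760) / (log₂ 10 − log₂ 5) = 199 / (3.3219 − 2.3219) = 199.000 ms/bit
  a = 760 − 199.000 × 2.3219 = 297.936 ms
Then RT(32) = 297.936 + 199.000 × log₂ 32 = 297.936 + 199.000 × 5 ≈ 1292.936 ms.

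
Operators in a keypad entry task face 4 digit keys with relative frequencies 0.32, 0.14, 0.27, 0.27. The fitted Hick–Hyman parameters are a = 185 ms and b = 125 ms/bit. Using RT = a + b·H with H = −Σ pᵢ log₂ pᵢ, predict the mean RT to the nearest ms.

H = 0.32·log₂(1/0.32) + 0.14·log₂(1/0.14) + 0.27·log₂(1/0.27) + 0.27·log₂(1/0.27) = 1.9432 bits.
RT = 185 + 125 × 1.9432 = 427.90 ms.

428 ms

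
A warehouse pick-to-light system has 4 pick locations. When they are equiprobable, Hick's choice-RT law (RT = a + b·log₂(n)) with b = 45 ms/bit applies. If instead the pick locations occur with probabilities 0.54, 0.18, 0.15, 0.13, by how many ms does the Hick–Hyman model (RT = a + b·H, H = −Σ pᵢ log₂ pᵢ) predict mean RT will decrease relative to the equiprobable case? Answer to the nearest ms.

13 ms

The RT saving is b·ΔH. Equiprobable H₀ = log₂(4) = 2.0000 bits; with the given probabilities H = 1.7185 bits.
b·(H₀ − H) = 45 × (2.0000 − 1.7185) = 12.67 ms.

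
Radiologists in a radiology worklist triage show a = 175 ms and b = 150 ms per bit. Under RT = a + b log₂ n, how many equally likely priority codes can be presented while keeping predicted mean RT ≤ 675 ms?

10

Set 175 + 150·log₂ n ≤ 675 → log₂ n ≤ (675 − 175)/150 = 3.3333.
So n ≤ 2^3.3333 = 10.079; the largest integer n is 10.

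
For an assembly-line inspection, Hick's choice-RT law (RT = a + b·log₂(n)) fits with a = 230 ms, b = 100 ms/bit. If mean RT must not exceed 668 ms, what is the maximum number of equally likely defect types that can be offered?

Set 230 + 100·log₂ n ≤ 668 → log₂ n ≤ (668 − 230)/100 = 4.3800.
So n ≤ 2^4.3800 = 20.821; the largest integer n is 20.

20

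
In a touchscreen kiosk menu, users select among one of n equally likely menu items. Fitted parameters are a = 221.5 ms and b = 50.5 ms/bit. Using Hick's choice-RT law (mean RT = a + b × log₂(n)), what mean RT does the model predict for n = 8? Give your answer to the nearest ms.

log₂(8) = 3 bits, so RT = 221.5 + 50.5 × 3 ≈ 373.000 ms.

373 ms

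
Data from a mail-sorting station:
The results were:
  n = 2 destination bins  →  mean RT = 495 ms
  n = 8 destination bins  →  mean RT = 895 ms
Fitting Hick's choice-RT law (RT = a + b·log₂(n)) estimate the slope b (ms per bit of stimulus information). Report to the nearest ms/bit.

The slope on a log₂ axis is (895 − 495) / (3 − 1) = 200 ms/bit.

200 ms/bit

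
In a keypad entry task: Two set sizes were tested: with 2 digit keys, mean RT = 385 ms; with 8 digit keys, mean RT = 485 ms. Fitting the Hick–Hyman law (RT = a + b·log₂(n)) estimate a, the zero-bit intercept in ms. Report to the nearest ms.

b = (RT₂ − RT₁)/(log₂ n₂ − log₂ n₁) = (485 − 385)/(3 − 1) = 50 ms/bit.
a = RT₁ − b·log₂ n₁ = 385 − 50 × 1 = 335.000 ms.

335 ms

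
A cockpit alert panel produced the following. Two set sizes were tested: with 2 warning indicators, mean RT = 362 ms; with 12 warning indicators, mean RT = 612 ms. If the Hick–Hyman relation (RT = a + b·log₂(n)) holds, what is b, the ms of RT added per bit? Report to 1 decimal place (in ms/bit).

96.7 ms/bit

The slope on a log₂ axis is (612 − 362) / (3.5850 − 1) = 96.713 ms/bit.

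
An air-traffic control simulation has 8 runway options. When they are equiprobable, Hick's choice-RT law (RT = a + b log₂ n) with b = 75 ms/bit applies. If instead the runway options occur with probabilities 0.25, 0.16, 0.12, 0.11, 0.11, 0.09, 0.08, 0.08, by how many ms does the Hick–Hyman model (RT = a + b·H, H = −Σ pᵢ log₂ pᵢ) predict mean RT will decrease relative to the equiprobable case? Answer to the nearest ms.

9 ms

Equiprobable entropy H₀ = log₂ 8 = 3.0000 bits.
Skewed entropy H = −Σ pᵢ log₂ pᵢ = 2.8863 bits.
ΔRT = b·(H₀ − H) = 75 × 0.1137 = 8.53 ms.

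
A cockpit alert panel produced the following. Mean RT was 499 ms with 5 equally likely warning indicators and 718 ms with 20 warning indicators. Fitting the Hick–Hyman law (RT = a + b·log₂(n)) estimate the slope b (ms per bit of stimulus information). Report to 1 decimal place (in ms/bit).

109.5 ms/bit

b = (RT₂ − RT₁)/(log₂ n₂ − log₂ n₁) = (718 − 499)/(4.3219 − 2.3219) = 109.500 ms/bit.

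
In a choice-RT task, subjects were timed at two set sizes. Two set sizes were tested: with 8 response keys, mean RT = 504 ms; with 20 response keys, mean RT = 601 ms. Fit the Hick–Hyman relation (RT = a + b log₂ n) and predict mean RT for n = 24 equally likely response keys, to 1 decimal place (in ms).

620.3 ms

Fit slope and intercept:
  b = (601 − 504) / (log₂ 20 − log₂ 8) = 97 / (4.3219 − 3) = 73.378 ms/bit
  a = 504 − 73.378 × 3 = 283.867 ms
Then RT(24) = 283.867 + 73.378 × log₂ 24 = 283.867 + 73.378 × 4.5850 ≈ 620.301 ms.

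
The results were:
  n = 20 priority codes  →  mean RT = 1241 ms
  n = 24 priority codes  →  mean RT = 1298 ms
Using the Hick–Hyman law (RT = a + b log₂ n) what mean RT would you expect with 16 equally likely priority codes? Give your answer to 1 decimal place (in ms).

1171.2 ms

RT is linear in log₂ n, so two points fix the line:
  b = (1298 − 1241) / (log₂ 24 − log₂ 20) = 57 / (4.5850 − 4.3219) = 216.702 ms/bit
  a = 1241 − 216.702 × 4.3219 = 304.431 ms
Then RT(16) = 304.431 + 216.702 × log₂ 16 = 304.431 + 216.702 × 4 ≈ 1171.238 ms.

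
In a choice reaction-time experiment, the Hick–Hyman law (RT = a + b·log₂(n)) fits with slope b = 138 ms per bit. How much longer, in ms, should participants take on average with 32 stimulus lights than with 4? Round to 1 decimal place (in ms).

ΔRT = (a + b log₂ n₂) − (a + b log₂ n₁) = b·(log₂ n₂ − log₂ n₁).
log₂(32) − log₂(4) = log₂(32/4) = log₂(8) = 3.
ΔRT = 138 × 3.0000 = 414.000 ms.

414.0 ms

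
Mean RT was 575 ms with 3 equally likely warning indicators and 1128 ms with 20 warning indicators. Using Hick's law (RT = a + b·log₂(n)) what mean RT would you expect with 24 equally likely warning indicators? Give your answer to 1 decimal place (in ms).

1181.1 ms

RT is linear in log₂ n, so two points fix the line:
  b = (1128 − 575) / (log₂ 20 − log₂ 3) = 553 / (4.3219 − 1.5850) = 202.049 ms/bit
  a = 575 − 202.049 × 1.5850 = 254.761 ms
Then RT(24) = 254.761 + 202.049 × log₂ 24 = 254.761 + 202.049 × 4.5850 ≈ 1181.146 ms.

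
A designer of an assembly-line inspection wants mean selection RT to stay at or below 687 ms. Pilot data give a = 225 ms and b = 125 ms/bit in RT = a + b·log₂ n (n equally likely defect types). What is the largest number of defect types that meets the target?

Information budget: (687 − 225)/125 = 3.6960 bits, so n ≤ 2^3.6960 = 12.960 → at most 12.

12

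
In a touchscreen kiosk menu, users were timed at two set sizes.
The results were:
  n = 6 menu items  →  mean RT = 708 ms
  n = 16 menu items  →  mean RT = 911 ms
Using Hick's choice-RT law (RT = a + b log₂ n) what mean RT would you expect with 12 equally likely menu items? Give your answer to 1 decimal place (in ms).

RT is linear in log₂ n, so two points fix the line:
  b = (911 − 708) / (log₂ 16 − log₂ 6) = 203 / (4 − 2.5850) = 143.459 ms/bit
  a = 708 − 143.459 × 2.5850 = 337.164 ms
Then RT(12) = 337.164 + 143.459 × log₂ 12 = 337.164 + 143.459 × 3.5850 ≈ 851.459 ms.

851.5 ms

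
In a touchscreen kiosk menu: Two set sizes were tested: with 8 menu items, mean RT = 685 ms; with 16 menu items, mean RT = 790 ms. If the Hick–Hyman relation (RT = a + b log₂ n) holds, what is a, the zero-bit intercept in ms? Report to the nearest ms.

Slope: b = (790 − 685) / (log₂ 16 − log₂ 8) = 105/1.0000 = 105 ms/bit.
Intercept: a = 685 − 105·log₂(8) = 370.000 ms.

370 ms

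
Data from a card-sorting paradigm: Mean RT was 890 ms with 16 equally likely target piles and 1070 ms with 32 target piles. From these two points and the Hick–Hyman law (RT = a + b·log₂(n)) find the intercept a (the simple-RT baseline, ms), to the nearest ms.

b = (RT₂ − RT₁)/(log₂ n₂ − log₂ n₁) = (1070 − 890)/(5 − 4) = 180 ms/bit.
a = RT₁ − b·log₂ n₁ = 890 − 180 × 4 = 170.000 ms.

170 ms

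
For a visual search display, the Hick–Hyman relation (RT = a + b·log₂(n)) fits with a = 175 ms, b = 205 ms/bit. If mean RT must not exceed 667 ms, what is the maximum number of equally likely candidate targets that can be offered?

5

205·log₂ n ≤ 667 − 175 = 492, giving log₂ n ≤ 2.4000 and n ≤ 5.278. The largest whole number is 5.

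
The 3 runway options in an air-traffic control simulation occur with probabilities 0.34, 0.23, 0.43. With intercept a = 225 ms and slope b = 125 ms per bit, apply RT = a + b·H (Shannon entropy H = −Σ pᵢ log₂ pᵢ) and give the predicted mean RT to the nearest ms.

418 ms

Entropy contributions −pᵢ log₂ pᵢ: 0.5292, 0.4877, 0.5236; sum H = 1.5404 bits.
RT = a + bH = 225 + 125·1.5404 = 417.55 ms.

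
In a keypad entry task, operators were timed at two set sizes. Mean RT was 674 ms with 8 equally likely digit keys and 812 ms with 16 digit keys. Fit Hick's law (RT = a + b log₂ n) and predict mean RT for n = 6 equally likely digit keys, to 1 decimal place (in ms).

616.7 ms

With log₂ n on the abscissa the relation is linear; from the two conditions:
  b = (812 − 674) / (log₂ 16 − log₂ 8) = 138 / (4 − 3) = 138.000 ms/bit
  a = 674 − 138.000 × 3 = 260.000 ms
Then RT(6) = 260.000 + 138.000 × log₂ 6 = 260.000 + 138.000 × 2.5850 ≈ 616.725 ms.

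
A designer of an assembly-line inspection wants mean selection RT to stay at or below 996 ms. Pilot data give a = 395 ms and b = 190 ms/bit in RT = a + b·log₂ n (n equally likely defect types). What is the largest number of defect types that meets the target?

8

190·log₂ n ≤ 996 − 395 = 601, giving log₂ n ≤ 3.1632 and n ≤ 8.958. The largest whole number is 8.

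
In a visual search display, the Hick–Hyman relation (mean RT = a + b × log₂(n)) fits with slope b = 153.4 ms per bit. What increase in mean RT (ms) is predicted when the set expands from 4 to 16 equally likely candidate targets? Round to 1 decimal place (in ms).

ΔRT = (a + b log₂ n₂) − (a + b log₂ n₁) = b·(log₂ n₂ − log₂ n₁).
log₂(16) − log₂(4) = log₂(16/4) = log₂(4) = 2.
ΔRT = 153.4 × 2.0000 = 306.800 ms.

306.8 ms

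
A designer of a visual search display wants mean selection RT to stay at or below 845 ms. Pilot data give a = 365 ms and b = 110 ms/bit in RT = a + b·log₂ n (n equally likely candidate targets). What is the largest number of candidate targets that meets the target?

20

Set 365 + 110·log₂ n ≤ 845 → log₂ n ≤ (845 − 365)/110 = 4.3636.
So n ≤ 2^4.3636 = 20.587; the largest integer n is 20.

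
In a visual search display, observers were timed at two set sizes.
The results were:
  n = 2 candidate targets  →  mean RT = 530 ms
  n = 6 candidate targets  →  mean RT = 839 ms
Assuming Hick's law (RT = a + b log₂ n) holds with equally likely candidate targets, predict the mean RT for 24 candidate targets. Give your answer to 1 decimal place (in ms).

Solve the two-equation system in a and b:
  b = (839 − 530) / (log₂ 6 − log₂ 2) = 309 / (2.5850 − 1) = 194.957 ms/bit
  a = 530 − 194.957 × 1 = 335.043 ms
Then RT(24) = 335.043 + 194.957 × log₂ 24 = 335.043 + 194.957 × 4.5850 ≈ 1228.915 ms.

1228.9 ms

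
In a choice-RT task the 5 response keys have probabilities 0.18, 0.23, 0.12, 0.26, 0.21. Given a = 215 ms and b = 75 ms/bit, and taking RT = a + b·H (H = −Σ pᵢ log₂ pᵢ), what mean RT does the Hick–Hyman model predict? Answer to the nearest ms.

386 ms

H = 0.18·log₂(1/0.18) + 0.23·log₂(1/0.23) + 0.12·log₂(1/0.12) + 0.26·log₂(1/0.26) + 0.21·log₂(1/0.21) = 2.2782 bits.
RT = 215 + 75 × 2.2782 = 385.86 ms.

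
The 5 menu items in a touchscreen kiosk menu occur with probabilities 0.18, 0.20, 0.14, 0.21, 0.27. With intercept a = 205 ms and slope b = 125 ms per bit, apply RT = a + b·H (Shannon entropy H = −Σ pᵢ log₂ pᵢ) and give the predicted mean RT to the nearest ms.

Entropy contributions −pᵢ log₂ pᵢ: 0.4453, 0.4644, 0.3971, 0.4728, 0.5100; sum H = 2.2896 bits.
RT = a + bH = 205 + 125·2.2896 = 491.21 ms.

491 ms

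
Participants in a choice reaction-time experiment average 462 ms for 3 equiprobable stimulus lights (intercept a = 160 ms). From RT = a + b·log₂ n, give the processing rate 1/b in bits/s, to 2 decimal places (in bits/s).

Choice component = 462 − 160 = 302 ms over log₂(3) = 1.5850 bits.
b = 302 / 1.5850 = 190.541 ms/bit, so 1/b = 5.248 bits/s.

5.25 bits/s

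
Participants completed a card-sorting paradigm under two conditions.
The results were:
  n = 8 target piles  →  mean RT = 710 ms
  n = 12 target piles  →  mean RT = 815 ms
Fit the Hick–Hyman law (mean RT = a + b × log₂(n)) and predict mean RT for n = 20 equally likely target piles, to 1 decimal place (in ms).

RT is linear in log₂ n, so two points fix the line:
  b = (815 − 710) / (log₂ 12 − log₂ 8) = 105 / (3.5850 − 3) = 179.499 ms/bit
  a = 710 − 179.499 × 3 = 171.504 ms
Then RT(20) = 171.504 + 179.499 × log₂ 20 = 171.504 + 179.499 × 4.3219 ≈ 947.284 ms.

947.3 ms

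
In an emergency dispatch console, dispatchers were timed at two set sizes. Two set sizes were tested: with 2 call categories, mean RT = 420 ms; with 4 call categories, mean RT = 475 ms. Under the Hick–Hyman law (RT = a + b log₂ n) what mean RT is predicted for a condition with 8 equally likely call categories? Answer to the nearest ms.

RT is linear in log₂ n, so two points fix the line:
  b = (475 − 420) / (log₂ 4 − log₂ 2) = 55 / (2 − 1) = 55 ms/bit
  a = 420 − 55 × 1 = 365 ms
Then RT(8) = 365 + 55 × log₂ 8 = 365 + 55 × 3 ≈ 530.000 ms.

530 ms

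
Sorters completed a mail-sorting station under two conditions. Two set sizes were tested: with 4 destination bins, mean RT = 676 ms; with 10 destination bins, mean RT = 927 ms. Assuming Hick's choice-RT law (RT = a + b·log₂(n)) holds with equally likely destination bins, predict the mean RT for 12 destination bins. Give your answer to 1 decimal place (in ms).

976.9 ms

Fit slope and intercept:
  b = (927 − 676) / (log₂ 10 − log₂ 4) = 251 / (3.3219 − 2) = 189.874 ms/bit
  a = 676 − 189.874 × 2 = 296.252 ms
Then RT(12) = 296.252 + 189.874 × log₂ 12 = 296.252 + 189.874 × 3.5850 ≈ 976.943 ms.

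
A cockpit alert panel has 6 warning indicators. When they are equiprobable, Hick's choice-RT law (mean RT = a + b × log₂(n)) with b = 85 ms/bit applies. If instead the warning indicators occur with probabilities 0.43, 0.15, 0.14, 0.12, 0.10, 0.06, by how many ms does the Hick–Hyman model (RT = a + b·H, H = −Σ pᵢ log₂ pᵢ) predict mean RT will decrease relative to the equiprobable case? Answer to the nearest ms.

26 ms

Equiprobable entropy H₀ = log₂ 6 = 2.5850 bits.
Skewed entropy H = −Σ pᵢ log₂ pᵢ = 2.2740 bits.
ΔRT = b·(H₀ − H) = 85 × 0.3109 = 26.43 ms.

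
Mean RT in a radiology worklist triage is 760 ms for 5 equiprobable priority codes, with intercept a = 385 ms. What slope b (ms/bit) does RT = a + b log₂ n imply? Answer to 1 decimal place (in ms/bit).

log₂(5) = 2.3219 bits.
b = (RT − a)/log₂ n = (760 − 385) / 2.3219 = 161.504 ms/bit.

161.5 ms/bit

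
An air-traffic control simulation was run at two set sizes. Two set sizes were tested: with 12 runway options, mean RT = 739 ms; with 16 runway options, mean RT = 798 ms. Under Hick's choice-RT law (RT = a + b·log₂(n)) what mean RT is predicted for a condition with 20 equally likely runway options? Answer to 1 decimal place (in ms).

843.8 ms

With log₂ n on the abscissa the relation is linear; from the two conditions:
  b = (798 − 739) / (log₂ 16 − log₂ 12) = 59 / (4 − 3.5850) = 142.156 ms/bit
  a = 739 − 142.156 × 3.5850 = 229.377 ms
Then RT(20) = 229.377 + 142.156 × log₂ 20 = 229.377 + 142.156 × 4.3219 ≈ 843.764 ms.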